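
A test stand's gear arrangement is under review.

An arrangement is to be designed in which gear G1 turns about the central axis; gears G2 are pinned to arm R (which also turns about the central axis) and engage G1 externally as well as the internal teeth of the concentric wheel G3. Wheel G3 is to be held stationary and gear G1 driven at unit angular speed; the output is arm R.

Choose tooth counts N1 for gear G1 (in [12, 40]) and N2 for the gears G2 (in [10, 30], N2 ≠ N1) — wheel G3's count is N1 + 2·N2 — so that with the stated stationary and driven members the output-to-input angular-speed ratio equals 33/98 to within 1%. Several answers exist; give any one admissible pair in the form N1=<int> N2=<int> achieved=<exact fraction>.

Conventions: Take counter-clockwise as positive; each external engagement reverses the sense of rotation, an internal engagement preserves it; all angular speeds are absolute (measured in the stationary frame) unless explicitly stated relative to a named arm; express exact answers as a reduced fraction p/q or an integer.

N1=33 N2=16 achieved=33/98

design class (target 33/98): planetary set
Willis with ω_ring = 0: ω_arm/ω_sun = N1/(N1+N3); set equal to 33/98  ⇒  N3/N1 = 1/(33/98) − 1 = 65/33
N3 = N1 + 2·N2  ⇒  N2/N1 = (N3/N1 − 1)/2 = (65/33 − 1)/2 = 16/33
smallest multiple with N1 ≥ 12 and N2 ≥ 10: k = 1  ⇒  N1 = 1·33 = 33, N2 = 1·16 = 16 (N1 ≤ 40, N2 ≤ 30, N2 ≠ N1 ✓), N3 = 33 + 2·16 = 65
check: N1/(N1+N3) with N1 = 33, N3 = 65 gives 33/98; |achieved − target| = 0 ≤ 33/9800 ✓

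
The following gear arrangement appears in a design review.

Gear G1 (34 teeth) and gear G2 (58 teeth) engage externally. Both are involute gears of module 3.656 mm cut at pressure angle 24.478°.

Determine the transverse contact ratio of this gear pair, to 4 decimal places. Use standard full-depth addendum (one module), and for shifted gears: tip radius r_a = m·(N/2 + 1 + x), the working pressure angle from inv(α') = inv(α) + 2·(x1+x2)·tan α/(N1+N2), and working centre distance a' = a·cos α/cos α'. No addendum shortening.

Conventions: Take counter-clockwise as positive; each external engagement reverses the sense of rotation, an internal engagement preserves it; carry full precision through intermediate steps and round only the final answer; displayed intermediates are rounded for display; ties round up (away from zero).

1.5389

single-mesh involute tooth geometry (34T engaging 58T at module 3.656)
base radii: r_b1 = 56.565805, r_b2 = 96.494609
tip radii: r_a1 = 65.808000, r_a2 = 109.680000
no profile shift: α' = α, a' = a
action lengths: √(r_a1²−r_b1²) = 33.630381, √(r_a2²−r_b2²) = 52.139168
base pitch p_b = π·m·cos α = 10.453336
CR = (33.630381 + 52.139168 − 168.176000·sin 24.47800°)/10.453336 = 1.538922
contact ratio ≈ 1.5389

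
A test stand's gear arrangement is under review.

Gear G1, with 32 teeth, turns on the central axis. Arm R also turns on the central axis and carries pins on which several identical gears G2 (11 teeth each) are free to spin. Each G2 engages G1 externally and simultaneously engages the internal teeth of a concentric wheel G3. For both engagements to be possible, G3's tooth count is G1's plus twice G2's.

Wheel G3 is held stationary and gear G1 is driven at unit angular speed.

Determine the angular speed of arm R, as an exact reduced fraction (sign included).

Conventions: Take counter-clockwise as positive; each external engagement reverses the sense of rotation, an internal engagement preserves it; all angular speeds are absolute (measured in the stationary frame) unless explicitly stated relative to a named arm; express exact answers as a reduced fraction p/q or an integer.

recognized (axles ride arm R): planetary set, 32/11/54 teeth
ring teeth: 32 + 2·11 = 54
32(ω_sun−ω_arm) = −54(ω_ring−ω_arm),  ω_ring = 0, ω_sun = 1
32(1−ω_arm) = −54(0−ω_arm)  ⇒  86·ω_arm = 32  ⇒  ω_arm = 16/43
exact speed ratio = 16/43

16/43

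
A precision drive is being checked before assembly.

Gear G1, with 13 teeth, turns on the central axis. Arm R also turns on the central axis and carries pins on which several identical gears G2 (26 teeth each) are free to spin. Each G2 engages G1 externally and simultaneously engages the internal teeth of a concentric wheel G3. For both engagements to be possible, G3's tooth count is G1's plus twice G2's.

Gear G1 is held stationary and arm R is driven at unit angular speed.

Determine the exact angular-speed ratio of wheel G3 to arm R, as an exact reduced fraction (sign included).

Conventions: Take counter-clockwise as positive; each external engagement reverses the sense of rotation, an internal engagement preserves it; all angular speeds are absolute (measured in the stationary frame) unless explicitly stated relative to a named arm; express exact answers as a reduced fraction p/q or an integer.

6/5

recognized (axles ride arm R): planetary set, 13/26/65 teeth
ring teeth: 13 + 2·26 = 65
13(ω_sun−ω_arm) = −65(ω_ring−ω_arm),  ω_sun = 0, ω_arm = 1
ω_ring = 1 − (13/65)(0−1) = 6/5
ω_out/ω_in = 6/5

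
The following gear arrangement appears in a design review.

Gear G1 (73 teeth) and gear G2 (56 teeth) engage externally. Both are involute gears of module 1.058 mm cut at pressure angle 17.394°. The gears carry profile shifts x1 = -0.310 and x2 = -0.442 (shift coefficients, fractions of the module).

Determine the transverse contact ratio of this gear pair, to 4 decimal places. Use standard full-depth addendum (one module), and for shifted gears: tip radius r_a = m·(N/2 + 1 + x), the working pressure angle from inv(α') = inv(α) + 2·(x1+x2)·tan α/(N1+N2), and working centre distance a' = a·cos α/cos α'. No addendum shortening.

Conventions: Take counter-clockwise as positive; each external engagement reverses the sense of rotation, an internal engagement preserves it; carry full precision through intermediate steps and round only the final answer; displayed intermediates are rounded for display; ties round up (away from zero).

recognized (one external pair, fixed centres): single-mesh tooth geometry, m = 1.058, N1 = 73, N2 = 56
base radii: r_b1 = 36.851108, r_b2 = 28.269343
tip radii: r_a1 = 39.347020, r_a2 = 30.214364
inv(α') = inv(17.394°) + 2·(-0.310-0.442)·tan α/(73+56) = 0.00603109  ⇒  α' = 14.90463°
a' = a·cos α / cos α' = 68.2410·cos 17.394°/cos 14.90463° = 67.387690
action lengths: √(r_a1²−r_b1²) = 13.790715, √(r_a2²−r_b2²) = 10.665460
base pitch p_b = π·m·cos α = 3.171813
CR = (13.790715 + 10.665460 − 67.387690·sin 14.90463°)/3.171813 = 2.245822
contact ratio ≈ 2.2458

2.2458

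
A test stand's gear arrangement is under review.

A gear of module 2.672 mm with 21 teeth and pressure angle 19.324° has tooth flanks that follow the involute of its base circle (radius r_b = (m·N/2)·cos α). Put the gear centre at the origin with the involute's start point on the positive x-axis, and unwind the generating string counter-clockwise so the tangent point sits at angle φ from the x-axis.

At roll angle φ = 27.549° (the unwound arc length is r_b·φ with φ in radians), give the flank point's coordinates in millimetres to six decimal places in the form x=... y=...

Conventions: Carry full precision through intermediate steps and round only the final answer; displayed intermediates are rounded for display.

x=29.361174 y=0.958511

single-mesh involute tooth geometry (21T wheel at module 2.672)
pitch radius r_p = m·N/2 = 2.672·21/2 = 28.056000
base radius r_b = r_p·cos α = 28.056000·cos 19.324° = 26.475393
roll angle φ = 27.549° = 0.48082076 rad
x = r_b·(cos φ + φ·sin φ) = 29.361174
y = r_b·(sin φ − φ·cos φ) = 0.958511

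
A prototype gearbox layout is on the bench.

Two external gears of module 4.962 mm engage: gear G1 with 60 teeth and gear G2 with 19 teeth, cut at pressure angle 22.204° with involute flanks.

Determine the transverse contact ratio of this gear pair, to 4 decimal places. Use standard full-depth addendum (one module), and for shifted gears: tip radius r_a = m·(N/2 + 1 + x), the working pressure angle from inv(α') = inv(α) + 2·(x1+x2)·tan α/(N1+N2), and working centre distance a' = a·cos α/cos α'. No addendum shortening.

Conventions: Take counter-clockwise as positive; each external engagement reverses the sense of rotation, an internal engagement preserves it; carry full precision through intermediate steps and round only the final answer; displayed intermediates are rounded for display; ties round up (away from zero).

1.5728

topology: single-mesh involute geometry — m = 4.962, 60T/19T pair
base radii: r_b1 = 137.821168, r_b2 = 43.643370
tip radii: r_a1 = 153.822000, r_a2 = 52.101000
no profile shift: α' = α, a' = a
action lengths: √(r_a1²−r_b1²) = 68.312029, √(r_a2²−r_b2²) = 28.456466
base pitch p_b = π·m·cos α = 14.432599
CR = (68.312029 + 28.456466 − 195.999000·sin 22.20400°)/14.432599 = 1.572787
contact ratio ≈ 1.5728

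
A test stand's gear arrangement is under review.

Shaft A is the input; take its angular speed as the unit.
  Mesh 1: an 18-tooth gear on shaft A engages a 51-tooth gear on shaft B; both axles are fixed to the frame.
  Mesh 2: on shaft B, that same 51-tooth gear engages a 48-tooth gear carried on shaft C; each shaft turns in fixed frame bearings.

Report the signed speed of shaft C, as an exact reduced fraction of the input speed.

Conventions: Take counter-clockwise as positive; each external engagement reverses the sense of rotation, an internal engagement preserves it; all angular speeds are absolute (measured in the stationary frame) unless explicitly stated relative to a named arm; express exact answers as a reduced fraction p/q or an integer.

3/8

2-mesh fixed-axis compound train (all bearings frame-fixed)
mesh 1 [18T→51T]: |ω|/ω_in = 1×18/51 = 6/17, sense flips to −
mesh 2 [51T→48T]: |ω|/ω_in = (6/17)×51/48 = 3/8, sense flips to +
signed output speed (× input speed) = 3/8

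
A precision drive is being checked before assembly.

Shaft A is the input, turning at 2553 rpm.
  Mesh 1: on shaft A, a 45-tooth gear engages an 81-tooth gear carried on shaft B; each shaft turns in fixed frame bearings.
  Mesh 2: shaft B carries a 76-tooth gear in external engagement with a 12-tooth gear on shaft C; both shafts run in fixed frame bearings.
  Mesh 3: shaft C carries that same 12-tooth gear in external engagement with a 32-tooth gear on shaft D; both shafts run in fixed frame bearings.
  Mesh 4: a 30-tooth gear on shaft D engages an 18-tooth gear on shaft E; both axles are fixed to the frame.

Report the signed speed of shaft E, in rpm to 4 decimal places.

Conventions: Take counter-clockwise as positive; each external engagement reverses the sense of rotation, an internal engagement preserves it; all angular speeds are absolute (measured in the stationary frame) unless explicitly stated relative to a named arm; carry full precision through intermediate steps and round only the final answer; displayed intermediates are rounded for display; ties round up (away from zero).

+5614.2361 rpm

recognized (5 fixed axles, 4 meshes): fixed-axis compound train
mesh 1 [45T→81T]: ω = 2553.0000×45/81 = 1418.3333 rpm, sense flips to −
mesh 2 [76T→12T]: ω = 1418.3333×76/12 = 8982.7778 rpm, sense flips to +
mesh 3 [12T→32T]: ω = 8982.7778×12/32 = 3368.5417 rpm, sense flips to −
mesh 4 [30T→18T]: ω = 3368.5417×30/18 = 5614.2361 rpm, sense flips to +
signed output speed = +5614.2361 rpm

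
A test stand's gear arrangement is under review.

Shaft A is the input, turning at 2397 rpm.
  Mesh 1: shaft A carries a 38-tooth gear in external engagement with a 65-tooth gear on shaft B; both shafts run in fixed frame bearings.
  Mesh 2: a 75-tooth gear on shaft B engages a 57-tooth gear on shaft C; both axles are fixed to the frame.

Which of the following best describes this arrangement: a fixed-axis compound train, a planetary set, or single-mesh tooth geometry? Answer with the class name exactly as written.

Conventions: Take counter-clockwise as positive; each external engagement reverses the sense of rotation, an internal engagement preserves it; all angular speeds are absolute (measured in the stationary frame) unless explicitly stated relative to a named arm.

topology: fixed-axis compound train — 2 meshes, A→C
classification: fixed-axis compound train

fixed-axis compound train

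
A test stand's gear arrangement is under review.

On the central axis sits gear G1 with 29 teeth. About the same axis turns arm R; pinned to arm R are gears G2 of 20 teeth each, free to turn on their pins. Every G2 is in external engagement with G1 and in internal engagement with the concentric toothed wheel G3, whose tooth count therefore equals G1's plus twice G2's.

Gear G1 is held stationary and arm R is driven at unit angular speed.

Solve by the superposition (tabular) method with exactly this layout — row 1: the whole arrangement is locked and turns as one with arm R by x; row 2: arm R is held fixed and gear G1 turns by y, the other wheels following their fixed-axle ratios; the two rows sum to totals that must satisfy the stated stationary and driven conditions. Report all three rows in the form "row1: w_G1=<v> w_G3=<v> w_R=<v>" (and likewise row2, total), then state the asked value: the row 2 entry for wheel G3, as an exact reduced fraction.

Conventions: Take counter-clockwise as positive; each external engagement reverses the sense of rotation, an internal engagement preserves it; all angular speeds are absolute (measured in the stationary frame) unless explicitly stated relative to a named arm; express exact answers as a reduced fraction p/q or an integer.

recognized (axles ride arm R): planetary set, 29/20/69 teeth
row 1: whole set turns with the arm by x
superposition row 2 [arm held]: sun y, ring −(29/69)·y, arm 0
boundary: total ω_sun = x + y = 0 and total ω_arm = x = 1  ⇒  y = -1, x = 1
row 2 ring = −(29/69)·(-1) = 29/69
totals (row 1 + row 2): sun 1 + (-1) = 0, ring 1 + 29/69 = 98/69, arm 1 + 0 = 1
asked cell (row2, ring) = 29/69

row1: w_G1=1 w_G3=1 w_R=1
row2: w_G1=-1 w_G3=29/69 w_R=0
total: w_G1=0 w_G3=98/69 w_R=1
asked value: 29/69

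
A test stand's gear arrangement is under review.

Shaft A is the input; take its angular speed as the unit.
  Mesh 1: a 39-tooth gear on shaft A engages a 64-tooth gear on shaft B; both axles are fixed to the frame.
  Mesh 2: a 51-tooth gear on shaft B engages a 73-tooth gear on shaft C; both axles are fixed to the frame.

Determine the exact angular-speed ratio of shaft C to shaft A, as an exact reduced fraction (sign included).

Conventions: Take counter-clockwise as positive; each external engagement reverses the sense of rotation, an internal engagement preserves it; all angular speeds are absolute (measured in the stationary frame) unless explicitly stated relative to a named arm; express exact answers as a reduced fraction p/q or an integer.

class = fixed-axis compound train [2 meshes; 2 ratios multiply, 2 sense flips]
mesh 1 [39T→64T]: running ratio 39/64, sense −
mesh 2 [51T→73T]: running ratio 1989/4672, sense +
ω_out/ω_in = 1989/4672

1989/4672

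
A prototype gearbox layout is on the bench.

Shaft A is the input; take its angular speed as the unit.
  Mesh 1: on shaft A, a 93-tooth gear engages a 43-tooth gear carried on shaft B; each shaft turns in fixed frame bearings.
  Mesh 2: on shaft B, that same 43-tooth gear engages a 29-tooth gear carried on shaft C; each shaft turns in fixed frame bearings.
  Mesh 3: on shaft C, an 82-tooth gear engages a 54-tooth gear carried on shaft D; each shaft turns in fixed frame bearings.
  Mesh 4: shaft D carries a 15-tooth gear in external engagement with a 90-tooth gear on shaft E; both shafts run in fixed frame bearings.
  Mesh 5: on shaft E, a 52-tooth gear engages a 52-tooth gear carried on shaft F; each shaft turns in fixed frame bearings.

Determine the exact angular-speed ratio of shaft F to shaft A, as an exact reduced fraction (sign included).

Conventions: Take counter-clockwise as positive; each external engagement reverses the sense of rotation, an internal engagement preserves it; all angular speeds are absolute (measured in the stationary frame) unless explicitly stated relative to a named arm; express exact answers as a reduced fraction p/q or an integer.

class = fixed-axis compound train [5 meshes; 5 ratios multiply, 5 sense flips]
mesh 1 [93T→43T]: running ratio 93/43, sense −
mesh 2 [43T→29T]: running ratio 93/29, sense +
mesh 3 [82T→54T]: running ratio 1271/261, sense −
mesh 4 [15T→90T]: running ratio 1271/1566, sense +
mesh 5 [52T→52T]: running ratio 1271/1566, sense −
ω_out/ω_in = -1271/1566

-1271/1566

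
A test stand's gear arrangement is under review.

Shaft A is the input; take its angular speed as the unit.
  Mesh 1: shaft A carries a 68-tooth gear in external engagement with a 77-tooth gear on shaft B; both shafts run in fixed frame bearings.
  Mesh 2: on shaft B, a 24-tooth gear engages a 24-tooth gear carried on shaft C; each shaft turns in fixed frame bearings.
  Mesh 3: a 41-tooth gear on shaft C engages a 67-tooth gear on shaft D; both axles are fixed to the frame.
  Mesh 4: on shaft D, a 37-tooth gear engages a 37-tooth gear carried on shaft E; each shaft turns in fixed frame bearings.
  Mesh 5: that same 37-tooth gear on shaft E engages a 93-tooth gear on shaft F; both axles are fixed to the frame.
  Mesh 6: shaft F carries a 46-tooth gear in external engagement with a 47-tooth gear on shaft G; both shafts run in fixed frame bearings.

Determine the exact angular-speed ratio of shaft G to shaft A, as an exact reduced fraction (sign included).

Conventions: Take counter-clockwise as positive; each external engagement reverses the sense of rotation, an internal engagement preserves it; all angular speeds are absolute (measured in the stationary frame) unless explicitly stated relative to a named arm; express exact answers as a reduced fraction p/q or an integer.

class = fixed-axis compound train [6 meshes; 6 ratios multiply, 6 sense flips]
mesh 1 [68T→77T]: running ratio 68/77, sense −
mesh 2 [24T→24T]: running ratio 68/77, sense +
mesh 3 [41T→67T]: running ratio 2788/5159, sense −
mesh 4 [37T→37T]: running ratio 2788/5159, sense +
mesh 5 [37T→93T]: running ratio 103156/479787, sense −
mesh 6 [46T→47T]: running ratio 4745176/22549989, sense +
ω_out/ω_in = 4745176/22549989

4745176/22549989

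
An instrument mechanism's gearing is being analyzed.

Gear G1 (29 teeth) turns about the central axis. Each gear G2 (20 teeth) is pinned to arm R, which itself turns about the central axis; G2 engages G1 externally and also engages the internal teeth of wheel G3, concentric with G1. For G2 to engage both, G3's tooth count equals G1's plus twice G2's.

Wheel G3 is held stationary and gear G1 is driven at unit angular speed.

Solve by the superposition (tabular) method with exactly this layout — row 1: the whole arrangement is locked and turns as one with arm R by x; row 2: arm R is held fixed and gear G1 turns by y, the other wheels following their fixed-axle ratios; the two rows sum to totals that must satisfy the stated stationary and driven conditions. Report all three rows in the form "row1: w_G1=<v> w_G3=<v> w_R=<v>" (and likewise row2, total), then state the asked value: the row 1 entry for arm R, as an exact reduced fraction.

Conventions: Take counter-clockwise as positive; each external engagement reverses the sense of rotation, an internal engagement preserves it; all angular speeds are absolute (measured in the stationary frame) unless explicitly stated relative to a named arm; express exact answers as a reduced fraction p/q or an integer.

planetary set (29T centre, 20T on arm, 69T internal) — Willis relation
row 1: whole set turns with the arm by x
row 2 — arm fixed, fixed-axis ratios: sun y, ring −(29/69)·y, arm 0
boundary: total ω_ring = x − (29/69)·y = 0 and total ω_sun = x + y = 1  ⇒  y = 69/98, x = 29/98
row 2 ring = −(29/69)·69/98 = -29/98
totals (row 1 + row 2): sun 29/98 + 69/98 = 1, ring 29/98 + (-29/98) = 0, arm 29/98 + 0 = 29/98
asked cell (row1, arm) = 29/98

row1: w_G1=29/98 w_G3=29/98 w_R=29/98
row2: w_G1=69/98 w_G3=-29/98 w_R=0
total: w_G1=1 w_G3=0 w_R=29/98
asked value: 29/98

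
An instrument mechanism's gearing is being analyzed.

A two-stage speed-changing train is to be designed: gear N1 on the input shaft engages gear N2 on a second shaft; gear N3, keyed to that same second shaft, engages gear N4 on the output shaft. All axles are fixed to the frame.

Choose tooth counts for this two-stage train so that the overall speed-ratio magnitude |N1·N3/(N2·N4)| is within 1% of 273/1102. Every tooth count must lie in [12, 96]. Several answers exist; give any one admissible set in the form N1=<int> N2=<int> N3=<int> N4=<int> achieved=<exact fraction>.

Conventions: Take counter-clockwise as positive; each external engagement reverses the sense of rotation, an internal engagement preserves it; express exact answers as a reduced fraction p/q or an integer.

2-stage fixed-axis compound train for ratio 273/1102
target = 273/1102 in lowest terms: an exact hit needs N1·N3 = k·273 and N2·N4 = k·1102 for one integer k, every count in [12, 96]; additionally prefer no 1:1 stage (N1 ≠ N2, N3 ≠ N4)
k = 1: N1·N3 = 273 = 13·21, N2·N4 = 1102 = 19·58
achieved = 13·21/(19·58) = 273/1102; |achieved − target| = 0 ≤ 273/110200 ✓

N1=13 N2=19 N3=21 N4=58 achieved=273/1102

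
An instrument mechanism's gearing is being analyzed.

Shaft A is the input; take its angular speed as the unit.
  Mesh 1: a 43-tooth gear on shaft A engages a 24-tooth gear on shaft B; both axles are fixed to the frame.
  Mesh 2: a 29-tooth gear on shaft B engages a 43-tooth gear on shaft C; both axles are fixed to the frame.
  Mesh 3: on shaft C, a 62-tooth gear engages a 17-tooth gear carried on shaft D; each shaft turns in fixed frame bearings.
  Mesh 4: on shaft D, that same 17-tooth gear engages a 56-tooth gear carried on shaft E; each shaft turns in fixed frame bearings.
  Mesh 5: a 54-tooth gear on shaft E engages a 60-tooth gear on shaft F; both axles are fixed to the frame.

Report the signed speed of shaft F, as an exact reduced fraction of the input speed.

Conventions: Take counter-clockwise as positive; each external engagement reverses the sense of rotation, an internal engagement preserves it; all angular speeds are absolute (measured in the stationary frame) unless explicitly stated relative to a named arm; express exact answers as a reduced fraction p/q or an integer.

-2697/2240

5-mesh fixed-axis compound train (all bearings frame-fixed)
mesh 1 [43T→24T]: |ω|/ω_in = 1×43/24 = 43/24, sense flips to −
mesh 2 [29T→43T]: |ω|/ω_in = (43/24)×29/43 = 29/24, sense flips to +
mesh 3 [62T→17T]: |ω|/ω_in = (29/24)×62/17 = 899/204, sense flips to −
mesh 4 [17T→56T]: |ω|/ω_in = (899/204)×17/56 = 899/672, sense flips to +
mesh 5 [54T→60T]: |ω|/ω_in = (899/672)×54/60 = 2697/2240, sense flips to −
signed output speed (× input speed) = -2697/2240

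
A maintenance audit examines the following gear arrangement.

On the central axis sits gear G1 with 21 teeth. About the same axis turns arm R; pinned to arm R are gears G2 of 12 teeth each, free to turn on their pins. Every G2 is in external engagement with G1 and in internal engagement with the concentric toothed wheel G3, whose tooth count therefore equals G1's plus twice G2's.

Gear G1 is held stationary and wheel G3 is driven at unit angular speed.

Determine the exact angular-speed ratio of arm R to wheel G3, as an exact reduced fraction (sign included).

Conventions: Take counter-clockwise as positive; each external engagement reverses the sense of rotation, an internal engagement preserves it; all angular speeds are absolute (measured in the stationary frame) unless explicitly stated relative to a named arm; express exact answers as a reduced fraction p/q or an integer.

15/22

planetary set (21T centre, 12T on arm, 45T internal) — Willis relation
ring teeth: 21 + 2·12 = 45
21(ω_sun−ω_arm) = −45(ω_ring−ω_arm),  ω_sun = 0, ω_ring = 1
21(0−ω_arm) = −45(1−ω_arm)  ⇒  66·ω_arm = 45  ⇒  ω_arm = 15/22
ω_out/ω_in = 15/22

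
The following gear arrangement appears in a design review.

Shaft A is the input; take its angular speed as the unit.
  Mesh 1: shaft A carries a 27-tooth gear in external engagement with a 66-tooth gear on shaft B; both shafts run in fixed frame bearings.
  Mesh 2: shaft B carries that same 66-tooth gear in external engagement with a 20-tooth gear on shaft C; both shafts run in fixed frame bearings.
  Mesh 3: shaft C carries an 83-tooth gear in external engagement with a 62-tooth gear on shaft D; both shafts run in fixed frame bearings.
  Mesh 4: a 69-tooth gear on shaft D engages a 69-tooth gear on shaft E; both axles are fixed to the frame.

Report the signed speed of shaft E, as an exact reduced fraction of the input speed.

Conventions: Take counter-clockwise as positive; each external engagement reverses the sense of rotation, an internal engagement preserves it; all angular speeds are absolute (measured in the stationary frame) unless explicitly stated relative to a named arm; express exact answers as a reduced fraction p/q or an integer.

4-mesh fixed-axis compound train (all bearings frame-fixed)
mesh 1 [27T→66T]: |ω|/ω_in = 1×27/66 = 9/22, sense flips to −
mesh 2 [66T→20T]: |ω|/ω_in = (9/22)×66/20 = 27/20, sense flips to +
mesh 3 [83T→62T]: |ω|/ω_in = (27/20)×83/62 = 2241/1240, sense flips to −
mesh 4 [69T→69T]: |ω|/ω_in = (2241/1240)×69/69 = 2241/1240, sense flips to +
signed output speed (× input speed) = 2241/1240

2241/1240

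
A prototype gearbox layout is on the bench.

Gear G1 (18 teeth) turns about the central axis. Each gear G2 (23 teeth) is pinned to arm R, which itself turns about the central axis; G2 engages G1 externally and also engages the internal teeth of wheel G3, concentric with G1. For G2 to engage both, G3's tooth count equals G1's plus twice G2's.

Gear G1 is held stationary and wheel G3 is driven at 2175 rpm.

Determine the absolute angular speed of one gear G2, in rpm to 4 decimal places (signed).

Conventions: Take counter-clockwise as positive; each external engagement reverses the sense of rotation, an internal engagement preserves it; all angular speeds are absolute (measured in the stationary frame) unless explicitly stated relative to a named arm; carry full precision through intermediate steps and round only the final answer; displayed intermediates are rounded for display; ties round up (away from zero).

+3026.0870 rpm

class = planetary set [G3 = 18+2·23 = 64; Willis about the carrier]
normalise by the input: solve with ω_ring = 1, then scale by 2175 rpm
ring teeth: 18 + 2·23 = 64
18(ω_sun−ω_arm) = −64(ω_ring−ω_arm),  ω_sun = 0, ω_ring = 1
18(0−ω_arm) = −64(1−ω_arm)  ⇒  82·ω_arm = 64  ⇒  ω_arm = 32/41
sun–planet mesh: 18·(0−32/41) = −23·(ω_p−ω_arm)  ⇒  ω_p−ω_arm = 576/943
ω_p = 32/41 + 576/943 = 32/23
scale: ω_p = 32/23 × 2175 rpm = +3026.0870 rpm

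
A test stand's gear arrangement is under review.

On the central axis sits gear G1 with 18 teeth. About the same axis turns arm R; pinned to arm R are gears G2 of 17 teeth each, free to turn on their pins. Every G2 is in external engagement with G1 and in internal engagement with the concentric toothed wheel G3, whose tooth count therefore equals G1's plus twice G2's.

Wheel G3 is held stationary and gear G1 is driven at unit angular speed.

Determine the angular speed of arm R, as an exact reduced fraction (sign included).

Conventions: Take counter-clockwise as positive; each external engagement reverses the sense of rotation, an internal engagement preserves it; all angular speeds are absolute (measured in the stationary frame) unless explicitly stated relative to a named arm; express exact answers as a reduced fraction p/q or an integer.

9/35

recognized (axles ride arm R): planetary set, 18/17/52 teeth
ring teeth: 18 + 2·17 = 52
18(ω_sun−ω_arm) = −52(ω_ring−ω_arm),  ω_ring = 0, ω_sun = 1
18(1−ω_arm) = −52(0−ω_arm)  ⇒  70·ω_arm = 18  ⇒  ω_arm = 9/35
exact speed ratio = 9/35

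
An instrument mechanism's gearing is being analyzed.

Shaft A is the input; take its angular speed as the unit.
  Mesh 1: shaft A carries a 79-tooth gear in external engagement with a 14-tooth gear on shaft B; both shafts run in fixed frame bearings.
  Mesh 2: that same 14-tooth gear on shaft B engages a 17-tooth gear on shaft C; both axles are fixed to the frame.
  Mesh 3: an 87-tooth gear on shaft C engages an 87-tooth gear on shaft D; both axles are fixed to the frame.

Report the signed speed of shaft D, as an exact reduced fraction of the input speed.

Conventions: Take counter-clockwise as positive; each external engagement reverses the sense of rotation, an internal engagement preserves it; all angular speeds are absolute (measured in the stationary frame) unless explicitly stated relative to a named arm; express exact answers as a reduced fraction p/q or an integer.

3-mesh fixed-axis compound train (all bearings frame-fixed)
mesh 1 [79T→14T]: |ω|/ω_in = 1×79/14 = 79/14, sense flips to −
mesh 2 [14T→17T]: |ω|/ω_in = (79/14)×14/17 = 79/17, sense flips to +
mesh 3 [87T→87T]: |ω|/ω_in = (79/17)×87/87 = 79/17, sense flips to −
signed output speed (× input speed) = -79/17

-79/17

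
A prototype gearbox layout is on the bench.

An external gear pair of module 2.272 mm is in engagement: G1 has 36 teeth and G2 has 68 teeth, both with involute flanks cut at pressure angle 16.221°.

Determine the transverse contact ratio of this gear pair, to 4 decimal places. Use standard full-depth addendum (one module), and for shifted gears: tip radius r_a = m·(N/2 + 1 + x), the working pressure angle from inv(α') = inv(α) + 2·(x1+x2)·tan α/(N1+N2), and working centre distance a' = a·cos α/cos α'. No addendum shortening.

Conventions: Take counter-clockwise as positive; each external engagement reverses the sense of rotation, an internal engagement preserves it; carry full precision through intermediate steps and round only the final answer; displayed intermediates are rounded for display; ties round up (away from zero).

1.9837

class = single-mesh tooth geometry [involute pair 36T × 68T, m = 2.272]
base radii: r_b1 = 39.267986, r_b2 = 74.172863
tip radii: r_a1 = 43.168000, r_a2 = 79.520000
no profile shift: α' = α, a' = a
action lengths: √(r_a1²−r_b1²) = 17.930463, √(r_a2²−r_b2²) = 28.667348
base pitch p_b = π·m·cos α = 6.853556
CR = (17.930463 + 28.667348 − 118.144000·sin 16.22100°)/6.853556 = 1.983657
contact ratio ≈ 1.9837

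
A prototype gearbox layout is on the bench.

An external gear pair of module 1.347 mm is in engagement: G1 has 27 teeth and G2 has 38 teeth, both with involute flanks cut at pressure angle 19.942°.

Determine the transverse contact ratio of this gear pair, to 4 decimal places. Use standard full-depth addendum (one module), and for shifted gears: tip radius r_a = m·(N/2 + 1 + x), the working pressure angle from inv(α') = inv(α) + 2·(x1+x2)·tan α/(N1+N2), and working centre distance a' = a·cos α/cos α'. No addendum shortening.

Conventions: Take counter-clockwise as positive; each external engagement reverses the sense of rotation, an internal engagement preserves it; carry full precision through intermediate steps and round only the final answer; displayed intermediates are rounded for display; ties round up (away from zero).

1.6691

recognized (one external pair, fixed centres): single-mesh tooth geometry, m = 1.347, N1 = 27, N2 = 38
base radii: r_b1 = 17.094128, r_b2 = 24.058402
tip radii: r_a1 = 19.531500, r_a2 = 26.940000
no profile shift: α' = α, a' = a
action lengths: √(r_a1²−r_b1²) = 9.448296, √(r_a2²−r_b2²) = 12.122578
base pitch p_b = π·m·cos α = 3.977984
CR = (9.448296 + 12.122578 − 43.777500·sin 19.94200°)/3.977984 = 1.669121
contact ratio ≈ 1.6691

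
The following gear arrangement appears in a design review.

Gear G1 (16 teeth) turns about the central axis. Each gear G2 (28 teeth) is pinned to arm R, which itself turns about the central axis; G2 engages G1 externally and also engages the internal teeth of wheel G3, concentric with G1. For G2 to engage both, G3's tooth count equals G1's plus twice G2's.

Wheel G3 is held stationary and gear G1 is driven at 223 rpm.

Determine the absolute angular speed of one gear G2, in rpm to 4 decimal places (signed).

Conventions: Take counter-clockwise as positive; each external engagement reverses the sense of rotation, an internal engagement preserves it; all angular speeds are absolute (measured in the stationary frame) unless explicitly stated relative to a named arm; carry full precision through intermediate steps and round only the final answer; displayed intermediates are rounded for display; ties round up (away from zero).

recognized (axles ride arm R): planetary set, 16/28/72 teeth
normalise by the input: solve with ω_sun = 1, then scale by 223 rpm
ring teeth: 16 + 2·28 = 72
16(ω_sun−ω_arm) = −72(ω_ring−ω_arm),  ω_ring = 0, ω_sun = 1
16(1−ω_arm) = −72(0−ω_arm)  ⇒  88·ω_arm = 16  ⇒  ω_arm = 2/11
sun–planet mesh: 16·(1−2/11) = −28·(ω_p−ω_arm)  ⇒  ω_p−ω_arm = -36/77
ω_p = 2/11 − 36/77 = -2/7
scale: ω_p = -2/7 × 223 rpm = -63.7143 rpm

-63.7143 rpm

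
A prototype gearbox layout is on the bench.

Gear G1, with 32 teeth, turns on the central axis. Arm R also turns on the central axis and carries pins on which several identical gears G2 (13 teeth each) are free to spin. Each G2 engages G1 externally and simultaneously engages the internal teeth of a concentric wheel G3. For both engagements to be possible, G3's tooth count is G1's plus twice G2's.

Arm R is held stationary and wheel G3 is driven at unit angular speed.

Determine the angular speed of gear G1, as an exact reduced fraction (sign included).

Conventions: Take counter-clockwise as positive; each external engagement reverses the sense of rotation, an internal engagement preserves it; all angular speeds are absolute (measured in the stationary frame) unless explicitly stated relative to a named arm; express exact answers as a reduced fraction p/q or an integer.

planetary set (32T centre, 13T on arm, 58T internal) — Willis relation
ring teeth: 32 + 2·13 = 58
32(ω_sun−ω_arm) = −58(ω_ring−ω_arm),  ω_arm = 0, ω_ring = 1
ω_sun = 0 − (58/32)(1−0) = -29/16
exact speed ratio = -29/16

-29/16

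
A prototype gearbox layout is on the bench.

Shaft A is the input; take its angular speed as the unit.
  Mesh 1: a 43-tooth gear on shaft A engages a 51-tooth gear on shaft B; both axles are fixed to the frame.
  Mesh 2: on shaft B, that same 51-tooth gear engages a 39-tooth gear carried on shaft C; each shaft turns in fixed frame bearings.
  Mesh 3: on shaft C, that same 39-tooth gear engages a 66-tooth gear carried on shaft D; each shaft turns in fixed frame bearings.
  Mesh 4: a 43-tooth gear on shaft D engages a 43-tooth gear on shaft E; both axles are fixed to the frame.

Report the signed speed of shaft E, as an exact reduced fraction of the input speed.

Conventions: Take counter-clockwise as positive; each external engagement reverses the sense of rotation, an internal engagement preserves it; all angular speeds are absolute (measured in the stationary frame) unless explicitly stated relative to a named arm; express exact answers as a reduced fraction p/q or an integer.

43/66

4-mesh fixed-axis compound train (all bearings frame-fixed)
mesh 1 [43T→51T]: |ω|/ω_in = 1×43/51 = 43/51, sense flips to −
mesh 2 [51T→39T]: |ω|/ω_in = (43/51)×51/39 = 43/39, sense flips to +
mesh 3 [39T→66T]: |ω|/ω_in = (43/39)×39/66 = 43/66, sense flips to −
mesh 4 [43T→43T]: |ω|/ω_in = (43/66)×43/43 = 43/66, sense flips to +
signed output speed (× input speed) = 43/66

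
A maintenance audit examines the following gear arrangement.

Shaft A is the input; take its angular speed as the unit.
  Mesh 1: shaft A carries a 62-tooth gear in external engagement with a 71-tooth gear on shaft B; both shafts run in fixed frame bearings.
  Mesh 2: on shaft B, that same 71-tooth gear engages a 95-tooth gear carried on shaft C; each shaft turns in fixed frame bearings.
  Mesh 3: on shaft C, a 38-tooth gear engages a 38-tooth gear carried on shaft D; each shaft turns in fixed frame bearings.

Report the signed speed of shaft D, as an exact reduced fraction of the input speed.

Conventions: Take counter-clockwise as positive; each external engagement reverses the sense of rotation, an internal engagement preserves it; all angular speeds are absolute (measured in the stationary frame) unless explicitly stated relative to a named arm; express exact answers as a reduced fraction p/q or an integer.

3-mesh fixed-axis compound train (all bearings frame-fixed)
mesh 1 [62T→71T]: |ω|/ω_in = 1×62/71 = 62/71, sense flips to −
mesh 2 [71T→95T]: |ω|/ω_in = (62/71)×71/95 = 62/95, sense flips to +
mesh 3 [38T→38T]: |ω|/ω_in = (62/95)×38/38 = 62/95, sense flips to −
signed output speed (× input speed) = -62/95

-62/95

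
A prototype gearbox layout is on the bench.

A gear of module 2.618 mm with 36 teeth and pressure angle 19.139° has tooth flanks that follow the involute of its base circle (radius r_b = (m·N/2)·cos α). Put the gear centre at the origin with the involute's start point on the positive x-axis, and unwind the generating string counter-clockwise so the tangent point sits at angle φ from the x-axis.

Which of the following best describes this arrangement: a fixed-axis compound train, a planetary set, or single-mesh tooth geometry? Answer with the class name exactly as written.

recognized (one wheel, involute flank): single-mesh tooth geometry, m = 2.618, N = 36
classification: single-mesh tooth geometry

single-mesh tooth geometry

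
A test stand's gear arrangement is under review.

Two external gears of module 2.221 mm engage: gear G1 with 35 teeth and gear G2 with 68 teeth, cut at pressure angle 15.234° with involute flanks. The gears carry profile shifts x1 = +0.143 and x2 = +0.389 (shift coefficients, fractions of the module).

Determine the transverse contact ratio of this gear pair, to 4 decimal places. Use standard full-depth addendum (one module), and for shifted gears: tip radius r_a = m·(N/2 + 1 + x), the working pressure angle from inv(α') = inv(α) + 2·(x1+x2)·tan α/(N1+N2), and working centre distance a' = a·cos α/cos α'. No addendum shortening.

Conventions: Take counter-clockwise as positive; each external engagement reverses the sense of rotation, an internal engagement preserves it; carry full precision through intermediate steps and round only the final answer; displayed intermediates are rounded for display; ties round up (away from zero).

1.9295

topology: single-mesh involute geometry — m = 2.221, 35T/68T pair
base radii: r_b1 = 37.501725, r_b2 = 72.860494
tip radii: r_a1 = 41.406103, r_a2 = 78.598969
inv(α') = inv(15.234°) + 2·(+0.143+0.389)·tan α/(35+68) = 0.00926106  ⇒  α' = 17.14358°
a' = a·cos α / cos α' = 114.3815·cos 15.234°/cos 17.14358° = 115.493712
action lengths: √(r_a1²−r_b1²) = 17.552379, √(r_a2²−r_b2²) = 29.481288
base pitch p_b = π·m·cos α = 6.732294
CR = (17.552379 + 29.481288 − 115.493712·sin 17.14358°)/6.732294 = 1.929491
contact ratio ≈ 1.9295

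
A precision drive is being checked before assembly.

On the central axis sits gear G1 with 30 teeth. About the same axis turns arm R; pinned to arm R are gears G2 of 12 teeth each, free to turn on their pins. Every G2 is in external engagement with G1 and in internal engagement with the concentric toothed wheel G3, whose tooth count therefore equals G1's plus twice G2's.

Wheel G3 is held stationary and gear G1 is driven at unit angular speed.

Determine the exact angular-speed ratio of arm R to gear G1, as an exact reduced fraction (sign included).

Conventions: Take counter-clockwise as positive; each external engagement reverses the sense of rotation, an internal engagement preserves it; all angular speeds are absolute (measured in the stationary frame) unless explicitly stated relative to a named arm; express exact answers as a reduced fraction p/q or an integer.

5/14

topology: planetary set — G1 30T / G2 12T / G3 54T, arm = carrier (Willis)
ring teeth: 30 + 2·12 = 54
30(ω_sun−ω_arm) = −54(ω_ring−ω_arm),  ω_ring = 0, ω_sun = 1
30(1−ω_arm) = −54(0−ω_arm)  ⇒  84·ω_arm = 30  ⇒  ω_arm = 5/14
ω_out/ω_in = 5/14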